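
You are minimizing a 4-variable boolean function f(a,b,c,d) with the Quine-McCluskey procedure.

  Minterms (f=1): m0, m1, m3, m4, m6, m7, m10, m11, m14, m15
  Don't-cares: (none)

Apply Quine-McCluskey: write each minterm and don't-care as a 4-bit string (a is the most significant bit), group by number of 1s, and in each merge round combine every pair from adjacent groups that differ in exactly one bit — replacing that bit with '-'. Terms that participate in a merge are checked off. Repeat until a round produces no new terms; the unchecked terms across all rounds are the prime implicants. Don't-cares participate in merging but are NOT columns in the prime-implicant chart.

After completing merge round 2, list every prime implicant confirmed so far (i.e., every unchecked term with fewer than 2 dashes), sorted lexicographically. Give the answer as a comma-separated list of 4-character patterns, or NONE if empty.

0-00, 00-1, 000-, 01-0

[col 0] 0000*, 0001*, 0011*, 0100*, 0110*, 0111*, 1010*, 1011*, 1110*, 1111*
[col 1] -011*, -110*, -111*, 0-00, 0-11*, 00-1, 000-, 01-0, 011-*, 1-10*, 1-11*, 101-*, 111-*
[col 2] --11, -11-, 1-1-
Prime implicants: --11, -11-, 0-00, 00-1, 000-, 01-0, 1-1-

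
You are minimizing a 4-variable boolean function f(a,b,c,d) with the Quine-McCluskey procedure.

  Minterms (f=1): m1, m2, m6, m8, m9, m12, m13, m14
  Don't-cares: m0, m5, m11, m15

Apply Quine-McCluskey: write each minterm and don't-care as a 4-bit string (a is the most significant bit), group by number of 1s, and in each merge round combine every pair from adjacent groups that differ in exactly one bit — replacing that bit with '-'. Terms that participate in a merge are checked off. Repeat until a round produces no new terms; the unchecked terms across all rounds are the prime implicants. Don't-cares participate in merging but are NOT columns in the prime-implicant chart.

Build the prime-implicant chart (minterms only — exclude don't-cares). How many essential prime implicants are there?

0

[col 0] 0000*, 0001*, 0010*, 0101*, 0110*, 1000*, 1001*, 1011*, 1100*, 1101*, 1110*, 1111*
[col 1] -000*, -001*, -101*, -110, 0-01*, 0-10, 00-0, 000-*, 1-00*, 1-01*, 1-11*, 10-1*, 100-*, 11-0*, 11-1*, 110-*, 111-*
[col 2] --01, -00-, 1--1, 1-0-, 11--
Prime implicants: --01, -00-, -110, 0-10, 00-0, 1--1, 1-0-, 11--
PI chart (minterm → PIs covering it):
  1 | --01,-00-
  2 | 0-10,00-0
  6 | -110,0-10
  8 | -00-,1-0-
  9 | --01,-00-,1--1,1-0-
  12 | 1-0-,11--
  13 | --01,1--1,1-0-,11--
  14 | -110,11--
(no essential prime implicants)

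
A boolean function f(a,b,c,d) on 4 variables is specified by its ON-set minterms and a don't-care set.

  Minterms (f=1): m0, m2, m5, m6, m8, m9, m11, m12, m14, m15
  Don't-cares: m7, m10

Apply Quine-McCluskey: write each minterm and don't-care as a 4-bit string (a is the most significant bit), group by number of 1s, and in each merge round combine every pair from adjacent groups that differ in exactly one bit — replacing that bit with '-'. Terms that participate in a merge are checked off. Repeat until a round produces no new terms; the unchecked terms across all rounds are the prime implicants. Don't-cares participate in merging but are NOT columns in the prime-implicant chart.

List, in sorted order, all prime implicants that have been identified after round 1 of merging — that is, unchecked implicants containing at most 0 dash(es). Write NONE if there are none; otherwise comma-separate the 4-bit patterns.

[col 0] 0000*, 0010*, 0101*, 0110*, 0111*, 1000*, 1001*, 1010*, 1011*, 1100*, 1110*, 1111*
[col 1] -000*, -010*, -110*, -111*, 0-10*, 00-0*, 01-1, 011-*, 1-00*, 1-10*, 1-11*, 10-0*, 10-1*, 100-*, 101-*, 11-0*, 111-*
[col 2] --10, -0-0, -11-, 1--0, 1-1-, 10--
Prime implicants: --10, -0-0, -11-, 01-1, 1--0, 1-1-, 10--

NONE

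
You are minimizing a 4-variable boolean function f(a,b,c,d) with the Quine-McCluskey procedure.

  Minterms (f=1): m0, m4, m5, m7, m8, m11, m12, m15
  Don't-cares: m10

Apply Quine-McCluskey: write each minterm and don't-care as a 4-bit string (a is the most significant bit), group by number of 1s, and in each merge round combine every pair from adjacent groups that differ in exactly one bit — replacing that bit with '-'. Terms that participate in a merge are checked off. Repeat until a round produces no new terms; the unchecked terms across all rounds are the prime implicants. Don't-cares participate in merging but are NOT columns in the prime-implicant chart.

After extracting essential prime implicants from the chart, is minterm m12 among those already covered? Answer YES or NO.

YES

size-2^0 implicants → 0000(✓)  0100(✓)  0101(✓)  0111(✓)  1000(✓)  1010(✓)  1011(✓)  1100(✓)  1111(✓)
size-2^1 implicants → -000(✓)  -100(✓)  -111  0-00(✓)  01-1  010-  1-00(✓)  1-11  10-0  101-
size-2^2 implicants → --00
Unchecked terms (primes): --00, -111, 01-1, 010-, 1-11, 10-0, 101-
Minterm coverage:
  m0 ⊆ --00 [E]
  m4 ⊆ --00,010-
  m5 ⊆ 01-1,010-
  m7 ⊆ -111,01-1
  m8 ⊆ --00,10-0
  m11 ⊆ 1-11,101-
  m12 ⊆ --00 [E]
  m15 ⊆ -111,1-11
E = {--00}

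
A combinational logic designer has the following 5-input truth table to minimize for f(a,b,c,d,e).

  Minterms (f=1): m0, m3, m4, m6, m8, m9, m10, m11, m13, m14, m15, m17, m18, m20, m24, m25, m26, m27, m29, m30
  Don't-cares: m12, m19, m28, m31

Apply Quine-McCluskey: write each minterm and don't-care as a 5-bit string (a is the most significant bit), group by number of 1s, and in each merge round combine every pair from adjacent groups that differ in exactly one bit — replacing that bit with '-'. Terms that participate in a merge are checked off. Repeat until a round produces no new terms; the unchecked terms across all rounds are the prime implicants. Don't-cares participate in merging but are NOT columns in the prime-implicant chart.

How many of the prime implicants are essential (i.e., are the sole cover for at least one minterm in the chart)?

Round 0: 00000✓ 00011✓ 00100✓ 00110✓ 01000✓ 01001✓ 01010✓ 01011✓ 01100✓ 01101✓ 01110✓ 01111✓ 10001✓ 10010✓ 10011✓ 10100✓ 11000✓ 11001✓ 11010✓ 11011✓ 11100✓ 11101✓ 11110✓ 11111✓
Round 1: -0011✓ -0100✓ -1000✓ -1001✓ -1010✓ -1011✓ -1100✓ -1101✓ -1110✓ -1111✓ 0-000✓ 0-011✓ 0-100✓ 0-110✓ 00-00✓ 001-0✓ 01-00✓ 01-01✓ 01-10✓ 01-11✓ 010-0✓ 010-1✓ 0100-✓ 0101-✓ 011-0✓ 011-1✓ 0110-✓ 0111-✓ 1-001✓ 1-010✓ 1-011✓ 1-100✓ 100-1✓ 1001-✓ 11-00✓ 11-01✓ 11-10✓ 11-11✓ 110-0✓ 110-1✓ 1100-✓ 1101-✓ 111-0✓ 111-1✓ 1110-✓ 1111-✓
Round 2: --011 --100 -1-00✓ -1-01✓ -1-10✓ -1-11✓ -10-0✓ -10-1✓ -100-✓ -101-✓ -11-0✓ -11-1✓ -110-✓ -111-✓ 0--00 0-1-0 01--0✓ 01--1✓ 01-0-✓ 01-1-✓ 010--✓ 011--✓ 1-0-1 1-01- 11--0✓ 11--1✓ 11-0-✓ 11-1-✓ 110--✓ 111--✓
Round 3: -1--0✓ -1--1✓ -1-0-✓ -1-1-✓ -10--✓ -11--✓ 01---✓ 11---✓
Round 4: -1---
PIs = {--011, --100, -1---, 0--00, 0-1-0, 1-0-1, 1-01-}
Coverage chart:
  m0: 0--00 ←essential
  m3: --011 ←essential
  m4: --100,0--00,0-1-0
  m6: 0-1-0 ←essential
  m8: -1---,0--00
  m9: -1--- ←essential
  m10: -1--- ←essential
  m11: --011,-1---
  m13: -1--- ←essential
  m14: -1---,0-1-0
  m15: -1--- ←essential
  m17: 1-0-1 ←essential
  m18: 1-01- ←essential
  m20: --100 ←essential
  m24: -1--- ←essential
  m25: -1---,1-0-1
  m26: -1---,1-01-
  m27: --011,-1---,1-0-1,1-01-
  m29: -1--- ←essential
  m30: -1--- ←essential
Essential: --011, --100, -1---, 0--00, 0-1-0, 1-0-1, 1-01-

7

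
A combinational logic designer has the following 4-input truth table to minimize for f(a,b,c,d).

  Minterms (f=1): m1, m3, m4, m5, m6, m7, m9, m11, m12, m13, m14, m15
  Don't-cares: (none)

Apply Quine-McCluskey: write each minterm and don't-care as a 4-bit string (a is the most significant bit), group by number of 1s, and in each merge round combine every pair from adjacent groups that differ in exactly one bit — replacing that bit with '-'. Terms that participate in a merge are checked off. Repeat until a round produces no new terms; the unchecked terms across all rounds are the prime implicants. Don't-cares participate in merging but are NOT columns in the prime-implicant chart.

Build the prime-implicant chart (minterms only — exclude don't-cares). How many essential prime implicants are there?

2

Round 0: 0001✓ 0011✓ 0100✓ 0101✓ 0110✓ 0111✓ 1001✓ 1011✓ 1100✓ 1101✓ 1110✓ 1111✓
Round 1: -001✓ -011✓ -100✓ -101✓ -110✓ -111✓ 0-01✓ 0-11✓ 00-1✓ 01-0✓ 01-1✓ 010-✓ 011-✓ 1-01✓ 1-11✓ 10-1✓ 11-0✓ 11-1✓ 110-✓ 111-✓
Round 2: --01✓ --11✓ -0-1✓ -1-0✓ -1-1✓ -10-✓ -11-✓ 0--1✓ 01--✓ 1--1✓ 11--✓
Round 3: ---1 -1--
PIs = {---1, -1--}
Coverage chart:
  m1: ---1 ←essential
  m3: ---1 ←essential
  m4: -1-- ←essential
  m5: ---1,-1--
  m6: -1-- ←essential
  m7: ---1,-1--
  m9: ---1 ←essential
  m11: ---1 ←essential
  m12: -1-- ←essential
  m13: ---1,-1--
  m14: -1-- ←essential
  m15: ---1,-1--
Essential: ---1, -1--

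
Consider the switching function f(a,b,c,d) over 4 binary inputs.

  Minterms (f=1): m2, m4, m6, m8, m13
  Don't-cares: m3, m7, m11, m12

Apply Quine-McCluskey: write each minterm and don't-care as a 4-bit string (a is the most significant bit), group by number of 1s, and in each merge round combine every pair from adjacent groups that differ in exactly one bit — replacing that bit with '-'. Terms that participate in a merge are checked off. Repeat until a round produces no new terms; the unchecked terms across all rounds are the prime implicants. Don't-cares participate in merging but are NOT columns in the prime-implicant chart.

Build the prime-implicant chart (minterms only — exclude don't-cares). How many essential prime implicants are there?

[col 0] 0010*, 0011*, 0100*, 0110*, 0111*, 1000*, 1011*, 1100*, 1101*
[col 1] -011, -100, 0-10*, 0-11*, 001-*, 01-0, 011-*, 1-00, 110-
[col 2] 0-1-
Prime implicants: -011, -100, 0-1-, 01-0, 1-00, 110-
PI chart (minterm → PIs covering it):
  2 | 0-1-  (sole → essential)
  4 | -100,01-0
  6 | 0-1-,01-0
  8 | 1-00  (sole → essential)
  13 | 110-  (sole → essential)
Essential prime implicants: 0-1-, 1-00, 110-

3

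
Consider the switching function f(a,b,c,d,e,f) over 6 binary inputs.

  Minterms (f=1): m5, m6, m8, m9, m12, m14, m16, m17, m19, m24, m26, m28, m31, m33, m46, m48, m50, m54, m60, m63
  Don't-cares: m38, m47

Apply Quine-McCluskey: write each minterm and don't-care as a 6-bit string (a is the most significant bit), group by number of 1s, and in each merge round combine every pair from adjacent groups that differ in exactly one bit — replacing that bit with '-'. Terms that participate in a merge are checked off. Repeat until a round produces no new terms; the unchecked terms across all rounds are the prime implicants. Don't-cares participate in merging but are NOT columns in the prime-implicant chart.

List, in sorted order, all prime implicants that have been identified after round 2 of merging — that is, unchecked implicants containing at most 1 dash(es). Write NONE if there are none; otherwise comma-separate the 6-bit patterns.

size-2^0 implicants → 000101  000110(✓)  001000(✓)  001001(✓)  001100(✓)  001110(✓)  010000(✓)  010001(✓)  010011(✓)  011000(✓)  011010(✓)  011100(✓)  011111(✓)  100001  100110(✓)  101110(✓)  101111(✓)  110000(✓)  110010(✓)  110110(✓)  111100(✓)  111111(✓)
size-2^1 implicants → -00110(✓)  -01110(✓)  -10000  -11100  -11111  0-1000(✓)  0-1100(✓)  00-110(✓)  001-00(✓)  00100-  0011-0  01-000  0100-1  01000-  011-00(✓)  0110-0  1-0110  1-1111  10-110(✓)  10111-  110-10  1100-0
size-2^2 implicants → -0-110  0-1-00
Unchecked terms (primes): -0-110, -10000, -11100, -11111, 0-1-00, 000101, 00100-, 0011-0, 01-000, 0100-1, 01000-, 0110-0, 1-0110, 1-1111, 100001, 10111-, 110-10, 1100-0

-10000, -11100, -11111, 000101, 00100-, 0011-0, 01-000, 0100-1, 01000-, 0110-0, 1-0110, 1-1111, 100001, 10111-, 110-10, 1100-0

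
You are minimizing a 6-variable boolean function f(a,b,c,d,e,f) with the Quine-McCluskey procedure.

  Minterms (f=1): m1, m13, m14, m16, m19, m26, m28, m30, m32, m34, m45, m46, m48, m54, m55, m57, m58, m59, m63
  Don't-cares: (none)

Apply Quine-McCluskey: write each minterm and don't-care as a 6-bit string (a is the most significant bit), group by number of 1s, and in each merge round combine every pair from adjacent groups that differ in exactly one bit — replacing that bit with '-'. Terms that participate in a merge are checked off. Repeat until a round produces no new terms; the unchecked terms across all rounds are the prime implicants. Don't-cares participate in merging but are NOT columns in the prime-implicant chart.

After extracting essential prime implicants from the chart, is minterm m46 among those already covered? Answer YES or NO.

[col 0] 000001, 001101*, 001110*, 010000*, 010011, 011010*, 011100*, 011110*, 100000*, 100010*, 101101*, 101110*, 110000*, 110110*, 110111*, 111001*, 111010*, 111011*, 111111*
[col 1] -01101, -01110, -10000, -11010, 0-1110, 011-10, 0111-0, 1-0000, 1000-0, 11-111, 11011-, 111-11, 1110-1, 11101-
Prime implicants: -01101, -01110, -10000, -11010, 0-1110, 000001, 010011, 011-10, 0111-0, 1-0000, 1000-0, 11-111, 11011-, 111-11, 1110-1, 11101-
PI chart (minterm → PIs covering it):
  1 | 000001  (sole → essential)
  13 | -01101  (sole → essential)
  14 | -01110,0-1110
  16 | -10000  (sole → essential)
  19 | 010011  (sole → essential)
  26 | -11010,011-10
  28 | 0111-0  (sole → essential)
  30 | 0-1110,011-10,0111-0
  32 | 1-0000,1000-0
  34 | 1000-0  (sole → essential)
  45 | -01101  (sole → essential)
  46 | -01110  (sole → essential)
  48 | -10000,1-0000
  54 | 11011-  (sole → essential)
  55 | 11-111,11011-
  57 | 1110-1  (sole → essential)
  58 | -11010,11101-
  59 | 111-11,1110-1,11101-
  63 | 11-111,111-11
Essential prime implicants: -01101, -01110, -10000, 000001, 010011, 0111-0, 1000-0, 11011-, 1110-1

YES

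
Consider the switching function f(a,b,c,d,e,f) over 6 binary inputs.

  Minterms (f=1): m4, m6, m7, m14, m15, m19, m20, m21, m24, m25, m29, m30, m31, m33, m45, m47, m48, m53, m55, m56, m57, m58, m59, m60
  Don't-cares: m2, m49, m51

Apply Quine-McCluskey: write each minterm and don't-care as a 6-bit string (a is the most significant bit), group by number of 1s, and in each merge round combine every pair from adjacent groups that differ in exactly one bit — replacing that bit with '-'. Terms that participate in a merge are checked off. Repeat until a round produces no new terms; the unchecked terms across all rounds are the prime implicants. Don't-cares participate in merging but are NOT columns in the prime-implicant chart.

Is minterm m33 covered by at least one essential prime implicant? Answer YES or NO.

Round 0: 000010✓ 000100✓ 000110✓ 000111✓ 001110✓ 001111✓ 010011✓ 010100✓ 010101✓ 011000✓ 011001✓ 011101✓ 011110✓ 011111✓ 100001✓ 101101✓ 101111✓ 110000✓ 110001✓ 110011✓ 110101✓ 110111✓ 111000✓ 111001✓ 111010✓ 111011✓ 111100✓
Round 1: -01111 -10011 -10101 -11000✓ -11001✓ 0-0100 0-1110✓ 0-1111✓ 00-110✓ 00-111✓ 000-10 0001-0 00011-✓ 00111-✓ 01-101 01010- 011-01 01100-✓ 0111-1 01111-✓ 1-0001 1011-1 11-000✓ 11-001✓ 11-011✓ 110-01✓ 110-11✓ 1100-1✓ 11000-✓ 1101-1✓ 111-00 1110-0✓ 1110-1✓ 11100-✓ 11101-✓
Round 2: -1100- 0-111- 00-11- 11-0-1 11-00- 110--1 1110--
PIs = {-01111, -10011, -10101, -1100-, 0-0100, 0-111-, 00-11-, 000-10, 0001-0, 01-101, 01010-, 011-01, 0111-1, 1-0001, 1011-1, 11-0-1, 11-00-, 110--1, 111-00, 1110--}
Coverage chart:
  m4: 0-0100,0001-0
  m6: 00-11-,000-10,0001-0
  m7: 00-11- ←essential
  m14: 0-111-,00-11-
  m15: -01111,0-111-,00-11-
  m19: -10011 ←essential
  m20: 0-0100,01010-
  m21: -10101,01-101,01010-
  m24: -1100- ←essential
  m25: -1100-,011-01
  m29: 01-101,011-01,0111-1
  m30: 0-111- ←essential
  m31: 0-111-,0111-1
  m33: 1-0001 ←essential
  m45: 1011-1 ←essential
  m47: -01111,1011-1
  m48: 11-00- ←essential
  m53: -10101,110--1
  m55: 110--1 ←essential
  m56: -1100-,11-00-,111-00,1110--
  m57: -1100-,11-0-1,11-00-,1110--
  m58: 1110-- ←essential
  m59: 11-0-1,1110--
  m60: 111-00 ←essential
Essential: -10011, -1100-, 0-111-, 00-11-, 1-0001, 1011-1, 11-00-, 110--1, 111-00, 1110--

YES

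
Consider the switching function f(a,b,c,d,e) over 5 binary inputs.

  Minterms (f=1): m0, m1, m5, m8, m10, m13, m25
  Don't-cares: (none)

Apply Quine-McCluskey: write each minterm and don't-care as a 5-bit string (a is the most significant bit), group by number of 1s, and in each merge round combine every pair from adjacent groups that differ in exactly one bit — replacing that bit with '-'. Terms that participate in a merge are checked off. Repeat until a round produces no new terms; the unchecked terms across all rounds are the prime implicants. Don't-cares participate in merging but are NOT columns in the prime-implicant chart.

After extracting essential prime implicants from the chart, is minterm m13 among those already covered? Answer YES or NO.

YES

Round 0: 00000✓ 00001✓ 00101✓ 01000✓ 01010✓ 01101✓ 11001
Round 1: 0-000 0-101 00-01 0000- 010-0
PIs = {0-000, 0-101, 00-01, 0000-, 010-0, 11001}
Coverage chart:
  m0: 0-000,0000-
  m1: 00-01,0000-
  m5: 0-101,00-01
  m8: 0-000,010-0
  m10: 010-0 ←essential
  m13: 0-101 ←essential
  m25: 11001 ←essential
Essential: 0-101, 010-0, 11001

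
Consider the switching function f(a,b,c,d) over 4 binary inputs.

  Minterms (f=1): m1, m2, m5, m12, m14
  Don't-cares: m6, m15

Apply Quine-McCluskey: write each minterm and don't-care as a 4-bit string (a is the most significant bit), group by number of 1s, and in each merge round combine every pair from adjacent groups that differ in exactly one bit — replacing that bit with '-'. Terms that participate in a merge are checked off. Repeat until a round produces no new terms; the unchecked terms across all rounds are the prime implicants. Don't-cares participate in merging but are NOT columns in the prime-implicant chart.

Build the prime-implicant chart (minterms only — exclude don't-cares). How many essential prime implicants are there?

size-2^0 implicants → 0001(✓)  0010(✓)  0101(✓)  0110(✓)  1100(✓)  1110(✓)  1111(✓)
size-2^1 implicants → -110  0-01  0-10  11-0  111-
Unchecked terms (primes): -110, 0-01, 0-10, 11-0, 111-
Minterm coverage:
  m1 ⊆ 0-01 [E]
  m2 ⊆ 0-10 [E]
  m5 ⊆ 0-01 [E]
  m12 ⊆ 11-0 [E]
  m14 ⊆ -110,11-0,111-
E = {0-01, 0-10, 11-0}

3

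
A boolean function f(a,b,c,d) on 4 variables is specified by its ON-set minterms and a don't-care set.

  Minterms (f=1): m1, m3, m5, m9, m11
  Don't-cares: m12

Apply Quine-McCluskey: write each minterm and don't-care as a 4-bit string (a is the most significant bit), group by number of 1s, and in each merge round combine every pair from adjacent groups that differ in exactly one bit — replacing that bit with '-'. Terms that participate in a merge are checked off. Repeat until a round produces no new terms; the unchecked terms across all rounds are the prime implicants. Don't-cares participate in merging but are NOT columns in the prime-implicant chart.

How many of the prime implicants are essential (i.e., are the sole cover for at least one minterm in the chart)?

2

size-2^0 implicants → 0001(✓)  0011(✓)  0101(✓)  1001(✓)  1011(✓)  1100
size-2^1 implicants → -001(✓)  -011(✓)  0-01  00-1(✓)  10-1(✓)
size-2^2 implicants → -0-1
Unchecked terms (primes): -0-1, 0-01, 1100
Minterm coverage:
  m1 ⊆ -0-1,0-01
  m3 ⊆ -0-1 [E]
  m5 ⊆ 0-01 [E]
  m9 ⊆ -0-1 [E]
  m11 ⊆ -0-1 [E]
E = {-0-1, 0-01}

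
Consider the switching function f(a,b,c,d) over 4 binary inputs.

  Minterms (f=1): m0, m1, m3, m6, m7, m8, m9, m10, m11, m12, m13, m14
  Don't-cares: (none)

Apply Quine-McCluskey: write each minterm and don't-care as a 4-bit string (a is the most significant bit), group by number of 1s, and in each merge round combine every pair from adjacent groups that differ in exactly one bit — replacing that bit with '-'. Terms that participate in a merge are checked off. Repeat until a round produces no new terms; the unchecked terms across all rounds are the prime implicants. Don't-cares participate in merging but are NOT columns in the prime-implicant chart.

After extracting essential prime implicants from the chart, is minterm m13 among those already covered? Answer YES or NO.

Round 0: 0000✓ 0001✓ 0011✓ 0110✓ 0111✓ 1000✓ 1001✓ 1010✓ 1011✓ 1100✓ 1101✓ 1110✓
Round 1: -000✓ -001✓ -011✓ -110 0-11 00-1✓ 000-✓ 011- 1-00✓ 1-01✓ 1-10✓ 10-0✓ 10-1✓ 100-✓ 101-✓ 11-0✓ 110-✓
Round 2: -0-1 -00- 1--0 1-0- 10--
PIs = {-0-1, -00-, -110, 0-11, 011-, 1--0, 1-0-, 10--}
Coverage chart:
  m0: -00- ←essential
  m1: -0-1,-00-
  m3: -0-1,0-11
  m6: -110,011-
  m7: 0-11,011-
  m8: -00-,1--0,1-0-,10--
  m9: -0-1,-00-,1-0-,10--
  m10: 1--0,10--
  m11: -0-1,10--
  m12: 1--0,1-0-
  m13: 1-0- ←essential
  m14: -110,1--0
Essential: -00-, 1-0-

YES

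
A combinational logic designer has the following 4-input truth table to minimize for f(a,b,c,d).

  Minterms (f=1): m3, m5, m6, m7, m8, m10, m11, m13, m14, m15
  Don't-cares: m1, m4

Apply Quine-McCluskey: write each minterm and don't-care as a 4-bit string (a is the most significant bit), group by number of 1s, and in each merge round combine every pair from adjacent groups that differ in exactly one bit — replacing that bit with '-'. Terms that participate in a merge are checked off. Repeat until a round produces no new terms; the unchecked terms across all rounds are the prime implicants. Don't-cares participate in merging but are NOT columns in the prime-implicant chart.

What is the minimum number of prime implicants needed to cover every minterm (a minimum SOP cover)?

4

Round 0: 0001✓ 0011✓ 0100✓ 0101✓ 0110✓ 0111✓ 1000✓ 1010✓ 1011✓ 1101✓ 1110✓ 1111✓
Round 1: -011✓ -101✓ -110✓ -111✓ 0-01✓ 0-11✓ 00-1✓ 01-0✓ 01-1✓ 010-✓ 011-✓ 1-10✓ 1-11✓ 10-0 101-✓ 11-1✓ 111-✓
Round 2: --11 -1-1 -11- 0--1 01-- 1-1-
PIs = {--11, -1-1, -11-, 0--1, 01--, 1-1-, 10-0}
Coverage chart:
  m3: --11,0--1
  m5: -1-1,0--1,01--
  m6: -11-,01--
  m7: --11,-1-1,-11-,0--1,01--
  m8: 10-0 ←essential
  m10: 1-1-,10-0
  m11: --11,1-1-
  m13: -1-1 ←essential
  m14: -11-,1-1-
  m15: --11,-1-1,-11-,1-1-
Essential: -1-1, 10-0
Petrick residual → --11, -11-
Min cover (4 terms): cd + bd + bc + ab'd'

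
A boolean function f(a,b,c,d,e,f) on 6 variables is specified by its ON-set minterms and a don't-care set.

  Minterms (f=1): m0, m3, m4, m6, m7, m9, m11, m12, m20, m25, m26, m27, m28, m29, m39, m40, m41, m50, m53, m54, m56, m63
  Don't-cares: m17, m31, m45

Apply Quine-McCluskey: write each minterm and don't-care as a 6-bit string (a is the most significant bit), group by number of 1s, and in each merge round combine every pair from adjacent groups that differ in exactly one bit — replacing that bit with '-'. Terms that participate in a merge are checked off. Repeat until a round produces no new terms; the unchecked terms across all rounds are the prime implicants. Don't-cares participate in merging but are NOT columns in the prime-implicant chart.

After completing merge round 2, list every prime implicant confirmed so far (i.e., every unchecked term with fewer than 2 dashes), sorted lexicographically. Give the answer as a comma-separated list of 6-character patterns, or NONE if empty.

-00111, -01001, -11111, 00-011, 000-00, 000-11, 0001-0, 00011-, 01-001, 01101-, 01110-, 1-1000, 101-01, 10100-, 110-10, 110101

size-2^0 implicants → 000000(✓)  000011(✓)  000100(✓)  000110(✓)  000111(✓)  001001(✓)  001011(✓)  001100(✓)  010001(✓)  010100(✓)  011001(✓)  011010(✓)  011011(✓)  011100(✓)  011101(✓)  011111(✓)  100111(✓)  101000(✓)  101001(✓)  101101(✓)  110010(✓)  110101  110110(✓)  111000(✓)  111111(✓)
size-2^1 implicants → -00111  -01001  -11111  0-0100(✓)  0-1001(✓)  0-1011(✓)  0-1100(✓)  00-011  00-100(✓)  000-00  000-11  0001-0  00011-  0010-1(✓)  01-001  01-100(✓)  011-01(✓)  011-11(✓)  0110-1(✓)  01101-  0111-1(✓)  01110-  1-1000  101-01  10100-  110-10
size-2^2 implicants → 0--100  0-10-1  011--1
Unchecked terms (primes): -00111, -01001, -11111, 0--100, 0-10-1, 00-011, 000-00, 000-11, 0001-0, 00011-, 01-001, 011--1, 01101-, 01110-, 1-1000, 101-01, 10100-, 110-10, 110101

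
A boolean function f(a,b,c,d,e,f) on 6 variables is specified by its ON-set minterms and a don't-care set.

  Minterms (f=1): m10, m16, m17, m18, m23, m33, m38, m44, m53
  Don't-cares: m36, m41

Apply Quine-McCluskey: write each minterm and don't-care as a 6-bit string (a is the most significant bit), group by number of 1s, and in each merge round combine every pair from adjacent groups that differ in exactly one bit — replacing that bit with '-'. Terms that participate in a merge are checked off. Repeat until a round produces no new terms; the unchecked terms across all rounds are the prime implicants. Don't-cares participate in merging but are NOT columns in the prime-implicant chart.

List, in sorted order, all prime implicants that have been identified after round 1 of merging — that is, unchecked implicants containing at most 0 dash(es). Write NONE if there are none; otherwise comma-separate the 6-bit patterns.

Round 0: 001010 010000✓ 010001✓ 010010✓ 010111 100001✓ 100100✓ 100110✓ 101001✓ 101100✓ 110101
Round 1: 0100-0 01000- 10-001 10-100 1001-0
PIs = {001010, 0100-0, 01000-, 010111, 10-001, 10-100, 1001-0, 110101}

001010, 010111, 110101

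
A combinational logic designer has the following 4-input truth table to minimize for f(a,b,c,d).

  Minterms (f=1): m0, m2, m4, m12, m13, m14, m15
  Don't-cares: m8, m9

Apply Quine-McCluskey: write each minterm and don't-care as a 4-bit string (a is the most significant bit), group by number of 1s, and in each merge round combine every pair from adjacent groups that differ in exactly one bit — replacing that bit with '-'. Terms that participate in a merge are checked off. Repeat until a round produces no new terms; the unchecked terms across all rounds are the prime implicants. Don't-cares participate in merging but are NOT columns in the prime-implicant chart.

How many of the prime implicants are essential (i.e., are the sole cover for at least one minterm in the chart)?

size-2^0 implicants → 0000(✓)  0010(✓)  0100(✓)  1000(✓)  1001(✓)  1100(✓)  1101(✓)  1110(✓)  1111(✓)
size-2^1 implicants → -000(✓)  -100(✓)  0-00(✓)  00-0  1-00(✓)  1-01(✓)  100-(✓)  11-0(✓)  11-1(✓)  110-(✓)  111-(✓)
size-2^2 implicants → --00  1-0-  11--
Unchecked terms (primes): --00, 00-0, 1-0-, 11--
Minterm coverage:
  m0 ⊆ --00,00-0
  m2 ⊆ 00-0 [E]
  m4 ⊆ --00 [E]
  m12 ⊆ --00,1-0-,11--
  m13 ⊆ 1-0-,11--
  m14 ⊆ 11-- [E]
  m15 ⊆ 11-- [E]
E = {--00, 00-0, 11--}

3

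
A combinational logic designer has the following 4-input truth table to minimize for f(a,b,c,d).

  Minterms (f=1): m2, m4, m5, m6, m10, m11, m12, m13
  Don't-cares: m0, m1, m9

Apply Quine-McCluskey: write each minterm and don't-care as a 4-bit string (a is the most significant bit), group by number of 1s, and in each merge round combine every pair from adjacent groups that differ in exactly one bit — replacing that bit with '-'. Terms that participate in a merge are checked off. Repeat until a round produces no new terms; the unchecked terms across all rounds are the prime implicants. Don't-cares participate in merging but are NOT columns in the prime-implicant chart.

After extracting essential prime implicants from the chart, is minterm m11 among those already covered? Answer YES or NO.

NO

Round 0: 0000✓ 0001✓ 0010✓ 0100✓ 0101✓ 0110✓ 1001✓ 1010✓ 1011✓ 1100✓ 1101✓
Round 1: -001✓ -010 -100✓ -101✓ 0-00✓ 0-01✓ 0-10✓ 00-0✓ 000-✓ 01-0✓ 010-✓ 1-01✓ 10-1 101- 110-✓
Round 2: --01 -10- 0--0 0-0-
PIs = {--01, -010, -10-, 0--0, 0-0-, 10-1, 101-}
Coverage chart:
  m2: -010,0--0
  m4: -10-,0--0,0-0-
  m5: --01,-10-,0-0-
  m6: 0--0 ←essential
  m10: -010,101-
  m11: 10-1,101-
  m12: -10- ←essential
  m13: --01,-10-
Essential: -10-, 0--0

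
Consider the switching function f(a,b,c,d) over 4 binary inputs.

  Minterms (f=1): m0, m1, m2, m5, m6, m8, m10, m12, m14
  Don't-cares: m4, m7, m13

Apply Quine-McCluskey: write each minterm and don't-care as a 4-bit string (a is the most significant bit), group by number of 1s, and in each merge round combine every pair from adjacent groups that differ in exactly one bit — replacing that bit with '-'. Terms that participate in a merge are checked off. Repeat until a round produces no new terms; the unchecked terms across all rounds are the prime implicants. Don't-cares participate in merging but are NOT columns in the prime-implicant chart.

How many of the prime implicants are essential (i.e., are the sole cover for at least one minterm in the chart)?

Round 0: 0000✓ 0001✓ 0010✓ 0100✓ 0101✓ 0110✓ 0111✓ 1000✓ 1010✓ 1100✓ 1101✓ 1110✓
Round 1: -000✓ -010✓ -100✓ -101✓ -110✓ 0-00✓ 0-01✓ 0-10✓ 00-0✓ 000-✓ 01-0✓ 01-1✓ 010-✓ 011-✓ 1-00✓ 1-10✓ 10-0✓ 11-0✓ 110-✓
Round 2: --00✓ --10✓ -0-0✓ -1-0✓ -10- 0--0✓ 0-0- 01-- 1--0✓
Round 3: ---0
PIs = {---0, -10-, 0-0-, 01--}
Coverage chart:
  m0: ---0,0-0-
  m1: 0-0- ←essential
  m2: ---0 ←essential
  m5: -10-,0-0-,01--
  m6: ---0,01--
  m8: ---0 ←essential
  m10: ---0 ←essential
  m12: ---0,-10-
  m14: ---0 ←essential
Essential: ---0, 0-0-

2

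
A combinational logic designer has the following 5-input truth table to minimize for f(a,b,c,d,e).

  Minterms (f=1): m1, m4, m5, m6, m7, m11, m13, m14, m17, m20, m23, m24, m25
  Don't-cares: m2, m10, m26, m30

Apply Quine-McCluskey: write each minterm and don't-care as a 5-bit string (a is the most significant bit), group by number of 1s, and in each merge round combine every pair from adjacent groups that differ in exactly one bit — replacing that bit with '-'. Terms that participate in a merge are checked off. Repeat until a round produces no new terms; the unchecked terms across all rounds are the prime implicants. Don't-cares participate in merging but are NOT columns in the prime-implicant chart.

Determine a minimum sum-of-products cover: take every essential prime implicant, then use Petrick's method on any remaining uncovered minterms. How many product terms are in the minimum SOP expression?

[col 0] 00001*, 00010*, 00100*, 00101*, 00110*, 00111*, 01010*, 01011*, 01101*, 01110*, 10001*, 10100*, 10111*, 11000*, 11001*, 11010*, 11110*
[col 1] -0001, -0100, -0111, -1010*, -1110*, 0-010*, 0-101, 0-110*, 00-01, 00-10*, 001-0*, 001-1*, 0010-*, 0011-*, 01-10*, 0101-, 1-001, 11-10*, 110-0, 1100-
[col 2] -1-10, 0--10, 001--
Prime implicants: -0001, -0100, -0111, -1-10, 0--10, 0-101, 00-01, 001--, 0101-, 1-001, 110-0, 1100-
PI chart (minterm → PIs covering it):
  1 | -0001,00-01
  4 | -0100,001--
  5 | 0-101,00-01,001--
  6 | 0--10,001--
  7 | -0111,001--
  11 | 0101-  (sole → essential)
  13 | 0-101  (sole → essential)
  14 | -1-10,0--10
  17 | -0001,1-001
  20 | -0100  (sole → essential)
  23 | -0111  (sole → essential)
  24 | 110-0,1100-
  25 | 1-001,1100-
Essential prime implicants: -0100, -0111, 0-101, 0101-
Petrick residual → -0001, 0--10, 1100-
Minimum SOP uses 7 PIs: b'c'd'e + b'cd'e' + b'cde + a'de' + a'cd'e + a'bc'd + abc'd'

7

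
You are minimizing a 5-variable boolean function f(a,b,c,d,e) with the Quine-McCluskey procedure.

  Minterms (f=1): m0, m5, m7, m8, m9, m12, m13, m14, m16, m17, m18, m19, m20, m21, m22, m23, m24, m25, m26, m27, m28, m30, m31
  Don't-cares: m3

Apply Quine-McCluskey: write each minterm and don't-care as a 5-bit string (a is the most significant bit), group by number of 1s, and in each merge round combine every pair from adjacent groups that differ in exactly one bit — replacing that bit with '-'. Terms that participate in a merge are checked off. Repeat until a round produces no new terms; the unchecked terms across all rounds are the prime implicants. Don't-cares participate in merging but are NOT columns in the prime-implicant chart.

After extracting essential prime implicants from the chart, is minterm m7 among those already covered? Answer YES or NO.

NO

size-2^0 implicants → 00000(✓)  00011(✓)  00101(✓)  00111(✓)  01000(✓)  01001(✓)  01100(✓)  01101(✓)  01110(✓)  10000(✓)  10001(✓)  10010(✓)  10011(✓)  10100(✓)  10101(✓)  10110(✓)  10111(✓)  11000(✓)  11001(✓)  11010(✓)  11011(✓)  11100(✓)  11110(✓)  11111(✓)
size-2^1 implicants → -0000(✓)  -0011(✓)  -0101(✓)  -0111(✓)  -1000(✓)  -1001(✓)  -1100(✓)  -1110(✓)  0-000(✓)  0-101  00-11(✓)  001-1(✓)  01-00(✓)  01-01(✓)  0100-(✓)  011-0(✓)  0110-(✓)  1-000(✓)  1-001(✓)  1-010(✓)  1-011(✓)  1-100(✓)  1-110(✓)  1-111(✓)  10-00(✓)  10-01(✓)  10-10(✓)  10-11(✓)  100-0(✓)  100-1(✓)  1000-(✓)  1001-(✓)  101-0(✓)  101-1(✓)  1010-(✓)  1011-(✓)  11-00(✓)  11-10(✓)  11-11(✓)  110-0(✓)  110-1(✓)  1100-(✓)  1101-(✓)  111-0(✓)  1111-(✓)
size-2^2 implicants → --000  -0-11  -01-1  -1-00  -100-  -11-0  01-0-  1--00(✓)  1--10(✓)  1--11(✓)  1-0-0(✓)  1-0-1(✓)  1-00-(✓)  1-01-(✓)  1-1-0(✓)  1-11-(✓)  10--0(✓)  10--1(✓)  10-0-(✓)  10-1-(✓)  100--(✓)  101--(✓)  11--0(✓)  11-1-(✓)  110--(✓)
size-2^3 implicants → 1---0  1--1-  1-0--  10---
Unchecked terms (primes): --000, -0-11, -01-1, -1-00, -100-, -11-0, 0-101, 01-0-, 1---0, 1--1-, 1-0--, 10---
Minterm coverage:
  m0 ⊆ --000 [E]
  m5 ⊆ -01-1,0-101
  m7 ⊆ -0-11,-01-1
  m8 ⊆ --000,-1-00,-100-,01-0-
  m9 ⊆ -100-,01-0-
  m12 ⊆ -1-00,-11-0,01-0-
  m13 ⊆ 0-101,01-0-
  m14 ⊆ -11-0 [E]
  m16 ⊆ --000,1---0,1-0--,10---
  m17 ⊆ 1-0--,10---
  m18 ⊆ 1---0,1--1-,1-0--,10---
  m19 ⊆ -0-11,1--1-,1-0--,10---
  m20 ⊆ 1---0,10---
  m21 ⊆ -01-1,10---
  m22 ⊆ 1---0,1--1-,10---
  m23 ⊆ -0-11,-01-1,1--1-,10---
  m24 ⊆ --000,-1-00,-100-,1---0,1-0--
  m25 ⊆ -100-,1-0--
  m26 ⊆ 1---0,1--1-,1-0--
  m27 ⊆ 1--1-,1-0--
  m28 ⊆ -1-00,-11-0,1---0
  m30 ⊆ -11-0,1---0,1--1-
  m31 ⊆ 1--1- [E]
E = {--000, -11-0, 1--1-}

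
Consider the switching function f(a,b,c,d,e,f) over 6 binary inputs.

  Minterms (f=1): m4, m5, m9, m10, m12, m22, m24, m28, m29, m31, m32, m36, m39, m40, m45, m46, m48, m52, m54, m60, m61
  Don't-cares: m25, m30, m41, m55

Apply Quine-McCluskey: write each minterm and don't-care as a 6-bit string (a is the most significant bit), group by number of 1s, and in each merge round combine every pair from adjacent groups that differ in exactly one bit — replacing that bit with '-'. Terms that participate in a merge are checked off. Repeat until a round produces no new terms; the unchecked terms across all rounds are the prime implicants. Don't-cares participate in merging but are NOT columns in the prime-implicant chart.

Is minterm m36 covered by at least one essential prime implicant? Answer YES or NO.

YES

[col 0] 000100*, 000101*, 001001*, 001010, 001100*, 010110*, 011000*, 011001*, 011100*, 011101*, 011110*, 011111*, 100000*, 100100*, 100111*, 101000*, 101001*, 101101*, 101110, 110000*, 110100*, 110110*, 110111*, 111100*, 111101*
[col 1] -00100, -01001, -10110, -11100*, -11101*, 0-1001, 0-1100, 00-100, 00010-, 01-110, 011-00*, 011-01*, 01100-*, 0111-0*, 0111-1*, 01110-*, 01111-*, 1-0000*, 1-0100*, 1-0111, 1-1101, 10-000, 100-00*, 101-01, 10100-, 11-100, 110-00*, 1101-0, 11011-, 11110-*
[col 2] -1110-, 011-0-, 0111--, 1-0-00
Prime implicants: -00100, -01001, -10110, -1110-, 0-1001, 0-1100, 00-100, 00010-, 001010, 01-110, 011-0-, 0111--, 1-0-00, 1-0111, 1-1101, 10-000, 101-01, 10100-, 101110, 11-100, 1101-0, 11011-
PI chart (minterm → PIs covering it):
  4 | -00100,00-100,00010-
  5 | 00010-  (sole → essential)
  9 | -01001,0-1001
  10 | 001010  (sole → essential)
  12 | 0-1100,00-100
  22 | -10110,01-110
  24 | 011-0-  (sole → essential)
  28 | -1110-,0-1100,011-0-,0111--
  29 | -1110-,011-0-,0111--
  31 | 0111--  (sole → essential)
  32 | 1-0-00,10-000
  36 | -00100,1-0-00
  39 | 1-0111  (sole → essential)
  40 | 10-000,10100-
  45 | 1-1101,101-01
  46 | 101110  (sole → essential)
  48 | 1-0-00  (sole → essential)
  52 | 1-0-00,11-100,1101-0
  54 | -10110,1101-0,11011-
  60 | -1110-,11-100
  61 | -1110-,1-1101
Essential prime implicants: 00010-, 001010, 011-0-, 0111--, 1-0-00, 1-0111, 101110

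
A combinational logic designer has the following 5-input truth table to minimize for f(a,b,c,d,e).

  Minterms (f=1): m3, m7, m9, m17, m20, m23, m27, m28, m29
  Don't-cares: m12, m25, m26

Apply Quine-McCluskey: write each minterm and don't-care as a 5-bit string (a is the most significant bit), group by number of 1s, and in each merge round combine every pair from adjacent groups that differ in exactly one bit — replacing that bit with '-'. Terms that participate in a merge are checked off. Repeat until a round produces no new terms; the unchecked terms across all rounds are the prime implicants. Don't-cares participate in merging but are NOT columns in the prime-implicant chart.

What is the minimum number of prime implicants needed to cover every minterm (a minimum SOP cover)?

7

Round 0: 00011✓ 00111✓ 01001✓ 01100✓ 10001✓ 10100✓ 10111✓ 11001✓ 11010✓ 11011✓ 11100✓ 11101✓
Round 1: -0111 -1001 -1100 00-11 1-001 1-100 11-01 110-1 1101- 1110-
PIs = {-0111, -1001, -1100, 00-11, 1-001, 1-100, 11-01, 110-1, 1101-, 1110-}
Coverage chart:
  m3: 00-11 ←essential
  m7: -0111,00-11
  m9: -1001 ←essential
  m17: 1-001 ←essential
  m20: 1-100 ←essential
  m23: -0111 ←essential
  m27: 110-1,1101-
  m28: -1100,1-100,1110-
  m29: 11-01,1110-
Essential: -0111, -1001, 00-11, 1-001, 1-100
Petrick residual → 11-01, 110-1
Min cover (7 terms): b'cde + bc'd'e + a'b'de + ac'd'e + acd'e' + abd'e + abc'e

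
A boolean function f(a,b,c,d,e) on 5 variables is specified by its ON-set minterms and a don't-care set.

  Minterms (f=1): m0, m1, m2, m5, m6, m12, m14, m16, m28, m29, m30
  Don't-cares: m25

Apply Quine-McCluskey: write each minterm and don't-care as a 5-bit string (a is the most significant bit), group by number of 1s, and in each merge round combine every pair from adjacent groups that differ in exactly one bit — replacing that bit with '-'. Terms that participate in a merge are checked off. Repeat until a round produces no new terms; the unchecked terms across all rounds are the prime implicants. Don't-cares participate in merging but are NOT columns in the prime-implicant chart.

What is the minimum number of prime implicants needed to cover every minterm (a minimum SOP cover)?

5

size-2^0 implicants → 00000(✓)  00001(✓)  00010(✓)  00101(✓)  00110(✓)  01100(✓)  01110(✓)  10000(✓)  11001(✓)  11100(✓)  11101(✓)  11110(✓)
size-2^1 implicants → -0000  -1100(✓)  -1110(✓)  0-110  00-01  00-10  000-0  0000-  011-0(✓)  11-01  111-0(✓)  1110-
size-2^2 implicants → -11-0
Unchecked terms (primes): -0000, -11-0, 0-110, 00-01, 00-10, 000-0, 0000-, 11-01, 1110-
Minterm coverage:
  m0 ⊆ -0000,000-0,0000-
  m1 ⊆ 00-01,0000-
  m2 ⊆ 00-10,000-0
  m5 ⊆ 00-01 [E]
  m6 ⊆ 0-110,00-10
  m12 ⊆ -11-0 [E]
  m14 ⊆ -11-0,0-110
  m16 ⊆ -0000 [E]
  m28 ⊆ -11-0,1110-
  m29 ⊆ 11-01,1110-
  m30 ⊆ -11-0 [E]
E = {-0000, -11-0, 00-01}
Petrick residual → 00-10, 11-01
Cover = b'c'd'e' + bce' + a'b'd'e + a'b'de' + abd'e  |cover|=5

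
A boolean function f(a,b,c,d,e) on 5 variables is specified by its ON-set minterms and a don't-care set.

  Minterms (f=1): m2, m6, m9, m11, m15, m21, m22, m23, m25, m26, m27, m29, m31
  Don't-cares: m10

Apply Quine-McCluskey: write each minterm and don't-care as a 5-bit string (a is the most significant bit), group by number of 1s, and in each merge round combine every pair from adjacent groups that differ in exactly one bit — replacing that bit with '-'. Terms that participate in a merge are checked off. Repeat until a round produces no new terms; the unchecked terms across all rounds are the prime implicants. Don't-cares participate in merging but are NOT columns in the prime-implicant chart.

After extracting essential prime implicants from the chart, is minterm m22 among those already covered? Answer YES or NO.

NO

Round 0: 00010✓ 00110✓ 01001✓ 01010✓ 01011✓ 01111✓ 10101✓ 10110✓ 10111✓ 11001✓ 11010✓ 11011✓ 11101✓ 11111✓
Round 1: -0110 -1001✓ -1010✓ -1011✓ -1111✓ 0-010 00-10 01-11✓ 010-1✓ 0101-✓ 1-101✓ 1-111✓ 101-1✓ 1011- 11-01✓ 11-11✓ 110-1✓ 1101-✓ 111-1✓
Round 2: -1-11 -10-1 -101- 1-1-1 11--1
PIs = {-0110, -1-11, -10-1, -101-, 0-010, 00-10, 1-1-1, 1011-, 11--1}
Coverage chart:
  m2: 0-010,00-10
  m6: -0110,00-10
  m9: -10-1 ←essential
  m11: -1-11,-10-1,-101-
  m15: -1-11 ←essential
  m21: 1-1-1 ←essential
  m22: -0110,1011-
  m23: 1-1-1,1011-
  m25: -10-1,11--1
  m26: -101- ←essential
  m27: -1-11,-10-1,-101-,11--1
  m29: 1-1-1,11--1
  m31: -1-11,1-1-1,11--1
Essential: -1-11, -10-1, -101-, 1-1-1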